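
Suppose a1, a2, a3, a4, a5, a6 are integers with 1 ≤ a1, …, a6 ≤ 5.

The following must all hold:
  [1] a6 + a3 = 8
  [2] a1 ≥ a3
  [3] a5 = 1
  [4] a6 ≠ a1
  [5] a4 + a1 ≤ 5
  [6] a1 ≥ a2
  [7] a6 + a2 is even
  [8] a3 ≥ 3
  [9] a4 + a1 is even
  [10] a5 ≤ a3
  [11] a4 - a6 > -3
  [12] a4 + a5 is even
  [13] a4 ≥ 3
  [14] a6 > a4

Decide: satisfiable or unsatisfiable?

Unsatisfiable

From constraint 13: a4 ≥ 3. From constraints 2 and 8: a1 ≥ a3 ≥ 3. Hence a4 + a1 ≥ 6. But constraint 5 requires a4 + a1 ≤ 5, and 5 < 6. Contradiction.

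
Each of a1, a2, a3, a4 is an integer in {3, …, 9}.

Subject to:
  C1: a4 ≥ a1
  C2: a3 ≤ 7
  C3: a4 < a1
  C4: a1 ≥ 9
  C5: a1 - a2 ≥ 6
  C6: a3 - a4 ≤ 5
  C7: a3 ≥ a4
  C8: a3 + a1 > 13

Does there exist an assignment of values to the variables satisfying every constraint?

Unsatisfiable

From constraints 1 and 4: a4 ≥ a1 and a1 ≥ 9, so a4 ≥ 9. From constraints 2 and 7: a4 ≤ a3 and a3 ≤ 7, so a4 ≤ 7. But 7 < 9, so no value of a4 works.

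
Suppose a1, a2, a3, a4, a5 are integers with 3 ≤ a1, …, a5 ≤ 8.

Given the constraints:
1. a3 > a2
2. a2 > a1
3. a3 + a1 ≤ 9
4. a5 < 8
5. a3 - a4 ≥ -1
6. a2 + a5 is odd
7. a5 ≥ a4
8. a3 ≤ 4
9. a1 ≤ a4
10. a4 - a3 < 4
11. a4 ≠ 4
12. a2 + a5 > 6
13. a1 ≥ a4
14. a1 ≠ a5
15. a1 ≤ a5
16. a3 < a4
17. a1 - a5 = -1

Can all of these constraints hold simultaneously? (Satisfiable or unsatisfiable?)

Constraints 1, 2, 13, and 16 give a2 < a3, a3 < a4, a4 ≤ a1, a1 < a2. Chaining: a2 < a3 < a4 ≤ a1 < a2, which forces a2 < a2 — impossible.

Unsatisfiable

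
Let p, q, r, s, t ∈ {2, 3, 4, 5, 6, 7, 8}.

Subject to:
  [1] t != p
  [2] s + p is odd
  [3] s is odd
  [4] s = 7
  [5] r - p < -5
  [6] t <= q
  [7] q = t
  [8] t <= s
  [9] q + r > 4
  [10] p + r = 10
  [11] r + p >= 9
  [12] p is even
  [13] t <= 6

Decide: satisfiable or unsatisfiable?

Satisfiable

Setting (p, q, r, s, t) = (8, 3, 2, 7, 3) satisfies everything: constraint 5: r - p = -6; constraint 9: q + r = 5; constraint 10: p + r = 10, and the others follow.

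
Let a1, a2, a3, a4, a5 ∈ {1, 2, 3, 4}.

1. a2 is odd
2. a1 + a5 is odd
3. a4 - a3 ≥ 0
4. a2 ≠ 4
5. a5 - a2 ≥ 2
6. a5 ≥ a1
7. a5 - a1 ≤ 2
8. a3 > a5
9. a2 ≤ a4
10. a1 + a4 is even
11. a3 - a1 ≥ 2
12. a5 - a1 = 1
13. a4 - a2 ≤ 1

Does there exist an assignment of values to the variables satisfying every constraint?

Unsatisfiable

Constraints 3, 5, 7, 11, and 13 give a1 − a5 ≥ -2, a5 − a2 ≥ 2, a2 − a4 ≥ -1, a4 − a3 ≥ 0, a3 − a1 ≥ 2.
Adding all 5 inequalities: the left sides telescope to 0, and the right sides sum to (-2) + 2 + (-1) + 0 + 2 = 1. So 0 ≥ 1, which is false.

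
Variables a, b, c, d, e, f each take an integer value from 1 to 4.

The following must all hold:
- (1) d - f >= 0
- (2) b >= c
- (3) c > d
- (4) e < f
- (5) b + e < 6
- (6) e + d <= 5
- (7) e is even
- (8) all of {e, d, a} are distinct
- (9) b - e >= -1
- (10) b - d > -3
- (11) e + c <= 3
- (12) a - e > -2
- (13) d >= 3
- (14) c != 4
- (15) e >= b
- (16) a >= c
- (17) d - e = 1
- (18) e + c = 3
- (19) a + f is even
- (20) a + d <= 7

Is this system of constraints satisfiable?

Unsatisfiable

Constraints 1, 2, 3, 4, and 15 give c ≤ b, b ≤ e, e < f, f ≤ d, d < c. Chaining: c ≤ b ≤ e < f ≤ d < c, which forces c < c — impossible.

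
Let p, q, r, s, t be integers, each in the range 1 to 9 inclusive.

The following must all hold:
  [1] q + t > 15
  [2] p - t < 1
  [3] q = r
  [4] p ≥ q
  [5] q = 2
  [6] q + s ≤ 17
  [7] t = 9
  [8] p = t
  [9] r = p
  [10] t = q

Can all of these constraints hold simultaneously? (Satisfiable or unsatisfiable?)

Constraint 5 fixes q = 2 and constraint 7 fixes t = 9. Constraints 3, 8, and 9 give q = r = p = t, so q = t. But 2 ≠ 9 — contradiction.

Unsatisfiable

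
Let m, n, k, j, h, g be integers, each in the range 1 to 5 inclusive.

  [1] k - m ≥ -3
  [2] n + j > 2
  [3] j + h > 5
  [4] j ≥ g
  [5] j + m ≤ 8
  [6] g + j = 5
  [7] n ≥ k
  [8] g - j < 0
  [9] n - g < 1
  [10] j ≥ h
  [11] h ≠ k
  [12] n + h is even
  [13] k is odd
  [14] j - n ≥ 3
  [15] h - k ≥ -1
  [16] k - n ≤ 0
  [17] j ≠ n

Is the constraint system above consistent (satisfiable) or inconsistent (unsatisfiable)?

Satisfiable

Try m = 1, n = 1, k = 1, j = 4, h = 3, g = 1.
Check constraint 1: k - m = 0; constraint 2: n + j = 5; constraint 3: j + h = 7. The remaining constraints are straightforward to verify.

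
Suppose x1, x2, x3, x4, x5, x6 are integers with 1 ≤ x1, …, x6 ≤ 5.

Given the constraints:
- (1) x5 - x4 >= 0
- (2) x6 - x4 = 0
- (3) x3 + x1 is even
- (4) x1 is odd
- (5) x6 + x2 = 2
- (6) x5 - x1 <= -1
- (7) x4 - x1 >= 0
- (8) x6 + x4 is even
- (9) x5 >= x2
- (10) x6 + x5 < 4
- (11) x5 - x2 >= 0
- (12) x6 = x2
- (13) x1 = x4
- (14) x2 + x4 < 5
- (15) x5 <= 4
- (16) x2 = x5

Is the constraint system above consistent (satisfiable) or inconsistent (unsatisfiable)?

Constraints 1, 6, and 7 give x1 − x5 ≥ 1, x5 − x4 ≥ 0, x4 − x1 ≥ 0.
Adding all 3 inequalities: the left sides telescope to 0, and the right sides sum to 1 + 0 + 0 = 1. So 0 ≥ 1, which is false.

Unsatisfiable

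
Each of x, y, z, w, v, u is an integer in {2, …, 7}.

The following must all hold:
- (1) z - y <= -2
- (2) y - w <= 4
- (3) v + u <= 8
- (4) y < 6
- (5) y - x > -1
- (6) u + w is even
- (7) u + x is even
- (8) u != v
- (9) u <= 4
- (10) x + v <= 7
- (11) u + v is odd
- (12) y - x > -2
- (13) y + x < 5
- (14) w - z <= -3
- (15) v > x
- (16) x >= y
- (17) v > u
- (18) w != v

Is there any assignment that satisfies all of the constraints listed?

Constraints 1, 2, and 14 give w − y ≥ -4, y − z ≥ 2, z − w ≥ 3.
Adding all 3 inequalities: the left sides telescope to 0, and the right sides sum to (-4) + 2 + 3 = 1. So 0 ≥ 1, which is false.

Unsatisfiable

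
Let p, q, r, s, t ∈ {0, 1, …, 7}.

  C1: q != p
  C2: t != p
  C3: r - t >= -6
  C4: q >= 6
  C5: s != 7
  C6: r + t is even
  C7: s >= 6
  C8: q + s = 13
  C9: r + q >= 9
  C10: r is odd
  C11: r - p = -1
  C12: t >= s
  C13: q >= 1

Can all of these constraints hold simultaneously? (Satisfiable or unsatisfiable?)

Satisfiable

Try p = 4, q = 7, r = 3, s = 6, t = 7.
Check constraint 3: r - t = -4; constraint 8: q + s = 13; constraint 9: r + q = 10. The remaining constraints are straightforward to verify.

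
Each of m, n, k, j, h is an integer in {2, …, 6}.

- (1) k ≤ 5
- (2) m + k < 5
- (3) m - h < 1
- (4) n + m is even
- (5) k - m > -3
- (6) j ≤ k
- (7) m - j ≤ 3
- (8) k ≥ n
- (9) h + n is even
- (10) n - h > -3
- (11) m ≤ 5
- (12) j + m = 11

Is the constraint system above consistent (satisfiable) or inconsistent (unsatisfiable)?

Unsatisfiable

From constraints 1 and 6: j ≤ k ≤ 5. From constraint 11: m ≤ 5. Hence j + m ≤ 10. But constraint 12 requires j + m = 11, and 11 > 10. Contradiction.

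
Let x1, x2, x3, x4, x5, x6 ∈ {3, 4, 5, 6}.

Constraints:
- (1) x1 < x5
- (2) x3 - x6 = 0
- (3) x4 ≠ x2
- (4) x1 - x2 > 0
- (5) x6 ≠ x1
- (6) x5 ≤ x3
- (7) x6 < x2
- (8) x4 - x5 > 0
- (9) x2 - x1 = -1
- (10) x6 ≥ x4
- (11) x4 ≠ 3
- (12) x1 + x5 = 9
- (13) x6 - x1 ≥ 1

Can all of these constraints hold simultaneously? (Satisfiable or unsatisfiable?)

Unsatisfiable

Constraints 1, 4, 7, 8, and 10 give x2 < x1, x1 < x5, x5 < x4, x4 ≤ x6, x6 < x2. Chaining: x2 < x1 < x5 < x4 ≤ x6 < x2, which forces x2 < x2 — impossible.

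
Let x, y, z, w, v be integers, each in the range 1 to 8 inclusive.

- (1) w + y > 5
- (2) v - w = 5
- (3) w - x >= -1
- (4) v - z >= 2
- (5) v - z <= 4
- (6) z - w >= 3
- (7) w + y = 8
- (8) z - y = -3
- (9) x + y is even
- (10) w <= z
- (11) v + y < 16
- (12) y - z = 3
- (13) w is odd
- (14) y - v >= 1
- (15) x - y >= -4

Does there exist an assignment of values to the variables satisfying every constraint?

Constraints 3, 4, 6, 14, and 15 give w − x ≥ -1, x − y ≥ -4, y − v ≥ 1, v − z ≥ 2, z − w ≥ 3.
Adding all 5 inequalities: the left sides telescope to 0, and the right sides sum to (-1) + (-4) + 1 + 2 + 3 = 1. So 0 ≥ 1, which is false.

Unsatisfiable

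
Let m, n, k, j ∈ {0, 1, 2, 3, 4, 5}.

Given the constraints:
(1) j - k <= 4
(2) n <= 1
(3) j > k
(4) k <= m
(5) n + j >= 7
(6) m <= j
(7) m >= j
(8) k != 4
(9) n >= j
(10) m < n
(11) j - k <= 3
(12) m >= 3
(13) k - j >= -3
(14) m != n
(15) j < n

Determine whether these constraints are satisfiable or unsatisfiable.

Unsatisfiable

From constraints 6 and 12: j ≥ m and m ≥ 3, so j ≥ 3. From constraints 2 and 9: j ≤ n and n ≤ 1, so j ≤ 1. But 1 < 3, so no value of j works.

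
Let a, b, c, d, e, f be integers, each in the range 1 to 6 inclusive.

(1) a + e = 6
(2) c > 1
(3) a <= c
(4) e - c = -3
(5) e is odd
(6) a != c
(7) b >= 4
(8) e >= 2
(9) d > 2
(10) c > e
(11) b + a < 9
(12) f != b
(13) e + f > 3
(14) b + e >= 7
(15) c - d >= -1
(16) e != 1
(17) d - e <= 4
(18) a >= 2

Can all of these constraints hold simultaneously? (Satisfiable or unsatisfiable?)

One satisfying assignment is a = 3, b = 5, c = 6, d = 6, e = 3, f = 2.
For the less obvious constraints — constraint 1: a + e = 6; constraint 4: e - c = -3; constraint 11: b + a = 8 — and the others hold by inspection.

Satisfiable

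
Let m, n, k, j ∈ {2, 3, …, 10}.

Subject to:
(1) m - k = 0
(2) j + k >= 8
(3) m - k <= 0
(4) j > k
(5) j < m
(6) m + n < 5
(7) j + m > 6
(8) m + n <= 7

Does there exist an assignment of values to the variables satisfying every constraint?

Unsatisfiable

Constraints 3, 4, and 5 give k < j, j < m, m ≤ k. Chaining: k < j < m ≤ k, which forces k < k — impossible.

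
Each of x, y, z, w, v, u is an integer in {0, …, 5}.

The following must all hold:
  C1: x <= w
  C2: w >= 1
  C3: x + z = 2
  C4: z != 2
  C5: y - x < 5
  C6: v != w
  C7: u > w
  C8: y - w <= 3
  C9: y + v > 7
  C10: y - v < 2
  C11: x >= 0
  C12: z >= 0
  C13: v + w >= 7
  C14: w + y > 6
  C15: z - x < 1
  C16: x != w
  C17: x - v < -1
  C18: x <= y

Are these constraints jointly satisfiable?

Satisfiable

Take x = 1, y = 5, z = 1, w = 3, v = 4, u = 4. Then constraint 3: x + z = 2; constraint 5: y - x = 4; constraint 8: y - w = 2, and every other listed constraint is also met.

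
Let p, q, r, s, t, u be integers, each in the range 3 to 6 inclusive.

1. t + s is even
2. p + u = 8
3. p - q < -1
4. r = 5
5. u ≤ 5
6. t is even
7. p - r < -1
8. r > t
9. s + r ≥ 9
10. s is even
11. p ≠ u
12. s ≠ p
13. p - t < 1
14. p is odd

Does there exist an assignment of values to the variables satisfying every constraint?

Satisfiable

The assignment p = 3, q = 5, r = 5, s = 6, t = 4, u = 5 works:
  constraint 2 holds since p + u = 8.
  constraint 3 holds since p - q = -2.
  constraint 7 holds since p - r = -2.
The rest check out directly.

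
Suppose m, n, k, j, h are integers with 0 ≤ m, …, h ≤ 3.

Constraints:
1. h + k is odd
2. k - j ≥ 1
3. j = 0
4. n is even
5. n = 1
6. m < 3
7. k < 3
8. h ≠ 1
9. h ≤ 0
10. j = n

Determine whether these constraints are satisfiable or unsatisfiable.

Unsatisfiable

Constraint 3 fixes j = 0 and constraint 5 fixes n = 1, but constraint 10 requires j = n. Since 0 ≠ 1, contradiction.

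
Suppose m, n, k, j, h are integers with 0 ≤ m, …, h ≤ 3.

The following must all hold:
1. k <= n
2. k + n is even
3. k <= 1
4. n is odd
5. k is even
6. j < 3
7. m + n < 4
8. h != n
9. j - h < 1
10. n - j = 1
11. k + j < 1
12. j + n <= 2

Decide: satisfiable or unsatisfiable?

Constraint 5 makes k even and constraint 4 makes n odd, so k + n must be odd. Constraint 2 says k + n is even — contradiction.

Unsatisfiable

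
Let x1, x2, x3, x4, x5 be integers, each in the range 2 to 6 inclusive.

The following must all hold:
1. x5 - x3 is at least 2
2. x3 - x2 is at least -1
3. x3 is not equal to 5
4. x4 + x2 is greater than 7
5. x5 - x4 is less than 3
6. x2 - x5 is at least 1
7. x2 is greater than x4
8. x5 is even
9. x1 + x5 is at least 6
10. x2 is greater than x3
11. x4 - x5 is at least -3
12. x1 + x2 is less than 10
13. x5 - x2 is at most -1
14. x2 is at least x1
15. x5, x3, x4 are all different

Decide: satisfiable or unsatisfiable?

Unsatisfiable

Constraints 1, 2, and 6 give x3 − x2 ≥ -1, x2 − x5 ≥ 1, x5 − x3 ≥ 2.
Adding all 3 inequalities: the left sides telescope to 0, and the right sides sum to (-1) + 1 + 2 = 2. So 0 ≥ 2, which is false.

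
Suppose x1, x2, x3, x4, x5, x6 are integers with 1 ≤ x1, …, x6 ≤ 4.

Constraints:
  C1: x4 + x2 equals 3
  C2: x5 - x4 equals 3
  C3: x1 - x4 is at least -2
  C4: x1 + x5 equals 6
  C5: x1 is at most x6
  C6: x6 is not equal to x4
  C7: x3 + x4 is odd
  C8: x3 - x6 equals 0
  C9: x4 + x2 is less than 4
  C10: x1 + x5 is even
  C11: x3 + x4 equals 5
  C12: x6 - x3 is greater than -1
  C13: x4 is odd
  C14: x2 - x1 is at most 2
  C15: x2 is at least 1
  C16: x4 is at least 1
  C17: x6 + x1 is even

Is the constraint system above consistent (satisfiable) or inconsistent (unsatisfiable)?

Satisfiable

One satisfying assignment is x1 = 2, x2 = 2, x3 = 4, x4 = 1, x5 = 4, x6 = 4.
For the less obvious constraints — constraint 1: x4 + x2 = 3; constraint 2: x5 - x4 = 3 — and the others hold by inspection.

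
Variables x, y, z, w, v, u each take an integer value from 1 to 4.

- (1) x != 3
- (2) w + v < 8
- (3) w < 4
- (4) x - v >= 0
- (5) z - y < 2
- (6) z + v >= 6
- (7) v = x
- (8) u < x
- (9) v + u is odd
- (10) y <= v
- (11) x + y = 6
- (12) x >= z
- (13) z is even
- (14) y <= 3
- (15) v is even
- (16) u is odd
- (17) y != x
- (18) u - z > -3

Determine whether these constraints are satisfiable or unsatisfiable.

One satisfying assignment is x = 4, y = 2, z = 2, w = 3, v = 4, u = 1.
For the less obvious constraints — constraint 2: w + v = 7; constraint 4: x - v = 0 — and the others hold by inspection.

Satisfiable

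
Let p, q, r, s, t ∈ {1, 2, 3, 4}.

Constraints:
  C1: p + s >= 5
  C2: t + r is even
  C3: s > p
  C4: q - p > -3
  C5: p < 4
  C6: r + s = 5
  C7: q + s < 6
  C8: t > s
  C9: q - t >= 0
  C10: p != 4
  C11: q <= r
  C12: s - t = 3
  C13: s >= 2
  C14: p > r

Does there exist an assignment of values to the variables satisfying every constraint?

Constraints 3, 8, 9, 11, and 14 give q ≤ r, r < p, p < s, s < t, t ≤ q. Chaining: q ≤ r < p < s < t ≤ q, which forces q < q — impossible.

Unsatisfiable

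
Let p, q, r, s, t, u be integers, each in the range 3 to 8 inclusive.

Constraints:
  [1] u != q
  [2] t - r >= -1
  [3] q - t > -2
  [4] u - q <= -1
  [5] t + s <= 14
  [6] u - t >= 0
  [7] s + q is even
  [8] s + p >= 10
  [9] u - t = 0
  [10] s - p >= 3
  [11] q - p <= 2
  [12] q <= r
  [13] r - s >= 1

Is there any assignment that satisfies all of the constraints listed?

Constraints 2, 4, 6, 10, 11, and 13 give s − p ≥ 3, p − q ≥ -2, q − u ≥ 1, u − t ≥ 0, t − r ≥ -1, r − s ≥ 1.
Adding all 6 inequalities: the left sides telescope to 0, and the right sides sum to 3 + (-2) + 1 + 0 + (-1) + 1 = 2. So 0 ≥ 2, which is false.

Unsatisfiable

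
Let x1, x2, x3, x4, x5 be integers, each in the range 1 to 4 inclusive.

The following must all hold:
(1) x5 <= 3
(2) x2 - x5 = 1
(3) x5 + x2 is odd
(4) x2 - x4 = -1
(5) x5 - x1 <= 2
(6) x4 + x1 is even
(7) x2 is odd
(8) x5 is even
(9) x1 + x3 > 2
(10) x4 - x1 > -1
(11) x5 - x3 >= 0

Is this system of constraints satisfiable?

One satisfying assignment is x1 = 2, x2 = 3, x3 = 1, x4 = 4, x5 = 2.
For the less obvious constraints — constraint 2: x2 - x5 = 1; constraint 4: x2 - x4 = -1 — and the others hold by inspection.

Satisfiable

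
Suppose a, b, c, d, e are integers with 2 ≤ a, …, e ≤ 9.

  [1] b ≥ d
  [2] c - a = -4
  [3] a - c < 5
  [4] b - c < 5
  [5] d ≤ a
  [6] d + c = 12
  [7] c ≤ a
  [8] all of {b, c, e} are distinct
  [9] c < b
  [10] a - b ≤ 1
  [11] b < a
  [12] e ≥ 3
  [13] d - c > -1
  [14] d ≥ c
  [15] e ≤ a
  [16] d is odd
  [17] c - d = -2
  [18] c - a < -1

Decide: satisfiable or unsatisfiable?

One satisfying assignment is a = 9, b = 8, c = 5, d = 7, e = 7.
For the less obvious constraints — constraint 2: c - a = -4; constraint 3: a - c = 4; constraint 4: b - c = 3 — and the others hold by inspection.

Satisfiable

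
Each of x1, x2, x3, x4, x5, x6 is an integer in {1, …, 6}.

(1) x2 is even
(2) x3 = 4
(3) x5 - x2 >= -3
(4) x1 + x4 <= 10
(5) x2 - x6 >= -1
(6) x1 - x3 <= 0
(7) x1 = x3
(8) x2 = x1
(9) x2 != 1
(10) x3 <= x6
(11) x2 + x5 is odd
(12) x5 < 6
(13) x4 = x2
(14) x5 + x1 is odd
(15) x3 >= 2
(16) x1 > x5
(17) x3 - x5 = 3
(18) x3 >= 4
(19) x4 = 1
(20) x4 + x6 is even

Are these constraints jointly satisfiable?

Constraint 19 fixes x4 = 1 and constraint 2 fixes x3 = 4. Constraints 7, 8, and 13 give x4 = x2 = x1 = x3, so x4 = x3. But 1 ≠ 4 — contradiction.

Unsatisfiable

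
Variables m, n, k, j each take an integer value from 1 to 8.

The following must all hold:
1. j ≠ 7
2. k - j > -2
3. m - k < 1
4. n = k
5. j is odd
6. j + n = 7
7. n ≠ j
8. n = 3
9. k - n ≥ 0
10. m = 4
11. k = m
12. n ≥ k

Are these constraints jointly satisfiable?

Unsatisfiable

Constraint 8 fixes n = 3 and constraint 10 fixes m = 4. Constraints 4 and 11 give n = k = m, so n = m. But 3 ≠ 4 — contradiction.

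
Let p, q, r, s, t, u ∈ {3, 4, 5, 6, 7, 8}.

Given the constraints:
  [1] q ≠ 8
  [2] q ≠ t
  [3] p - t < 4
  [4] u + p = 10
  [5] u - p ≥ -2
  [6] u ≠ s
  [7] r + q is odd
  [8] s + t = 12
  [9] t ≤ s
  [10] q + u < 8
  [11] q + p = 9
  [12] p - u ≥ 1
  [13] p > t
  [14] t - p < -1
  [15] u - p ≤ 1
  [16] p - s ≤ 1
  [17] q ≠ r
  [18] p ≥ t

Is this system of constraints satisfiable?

Satisfiable

The assignment p = 6, q = 3, r = 8, s = 8, t = 4, u = 4 works:
  constraint 3 holds since p - t = 2.
  constraint 4 holds since u + p = 10.
The rest check out directly.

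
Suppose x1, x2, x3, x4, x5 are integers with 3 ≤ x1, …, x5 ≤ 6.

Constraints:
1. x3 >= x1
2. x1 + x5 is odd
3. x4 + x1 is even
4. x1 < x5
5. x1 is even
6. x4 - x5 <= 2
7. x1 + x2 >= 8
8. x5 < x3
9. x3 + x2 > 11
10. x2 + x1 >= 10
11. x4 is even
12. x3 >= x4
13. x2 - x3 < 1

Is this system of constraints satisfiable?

Take x1 = 4, x2 = 6, x3 = 6, x4 = 4, x5 = 5. Then constraint 6: x4 - x5 = -1; constraint 7: x1 + x2 = 10, and every other listed constraint is also met.

Satisfiable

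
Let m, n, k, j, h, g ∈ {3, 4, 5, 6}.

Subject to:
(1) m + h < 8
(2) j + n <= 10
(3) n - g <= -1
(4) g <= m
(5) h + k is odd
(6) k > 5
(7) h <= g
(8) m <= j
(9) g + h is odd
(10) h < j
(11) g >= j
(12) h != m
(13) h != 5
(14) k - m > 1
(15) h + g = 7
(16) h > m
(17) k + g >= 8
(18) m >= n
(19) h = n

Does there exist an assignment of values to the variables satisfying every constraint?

Constraints 4, 10, 11, and 16 give h < j, j ≤ g, g ≤ m, m < h. Chaining: h < j ≤ g ≤ m < h, which forces h < h — impossible.

Unsatisfiable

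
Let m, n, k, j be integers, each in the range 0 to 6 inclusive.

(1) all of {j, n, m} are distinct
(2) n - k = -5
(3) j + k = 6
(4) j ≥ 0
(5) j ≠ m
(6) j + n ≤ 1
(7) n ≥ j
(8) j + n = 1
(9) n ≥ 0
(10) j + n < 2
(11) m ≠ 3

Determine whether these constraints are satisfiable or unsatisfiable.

Satisfiable

One satisfying assignment is m = 5, n = 1, k = 6, j = 0.
For the less obvious constraints — constraint 2: n - k = -5; constraint 3: j + k = 6 — and the others hold by inspection.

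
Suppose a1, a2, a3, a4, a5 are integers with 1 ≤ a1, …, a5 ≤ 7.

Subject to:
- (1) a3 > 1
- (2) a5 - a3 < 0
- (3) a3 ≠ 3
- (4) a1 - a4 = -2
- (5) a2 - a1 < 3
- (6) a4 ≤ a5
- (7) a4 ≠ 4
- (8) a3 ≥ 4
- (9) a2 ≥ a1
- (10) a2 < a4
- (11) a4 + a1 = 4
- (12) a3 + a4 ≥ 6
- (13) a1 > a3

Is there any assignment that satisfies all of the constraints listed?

Unsatisfiable

Constraints 2, 6, 9, 10, and 13 give a4 ≤ a5, a5 < a3, a3 < a1, a1 ≤ a2, a2 < a4. Chaining: a4 ≤ a5 < a3 < a1 ≤ a2 < a4, which forces a4 < a4 — impossible.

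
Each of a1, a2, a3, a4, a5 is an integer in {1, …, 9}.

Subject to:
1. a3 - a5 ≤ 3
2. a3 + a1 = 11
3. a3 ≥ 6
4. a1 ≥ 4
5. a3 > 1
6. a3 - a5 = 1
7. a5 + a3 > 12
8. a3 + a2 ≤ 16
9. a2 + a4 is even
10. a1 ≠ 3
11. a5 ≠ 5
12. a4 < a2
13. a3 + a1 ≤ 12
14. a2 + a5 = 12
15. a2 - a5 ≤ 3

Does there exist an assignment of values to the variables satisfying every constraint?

One satisfying assignment is a1 = 4, a2 = 6, a3 = 7, a4 = 4, a5 = 6.
For the less obvious constraints — constraint 1: a3 - a5 = 1; constraint 2: a3 + a1 = 11; constraint 6: a3 - a5 = 1 — and the others hold by inspection.

Satisfiable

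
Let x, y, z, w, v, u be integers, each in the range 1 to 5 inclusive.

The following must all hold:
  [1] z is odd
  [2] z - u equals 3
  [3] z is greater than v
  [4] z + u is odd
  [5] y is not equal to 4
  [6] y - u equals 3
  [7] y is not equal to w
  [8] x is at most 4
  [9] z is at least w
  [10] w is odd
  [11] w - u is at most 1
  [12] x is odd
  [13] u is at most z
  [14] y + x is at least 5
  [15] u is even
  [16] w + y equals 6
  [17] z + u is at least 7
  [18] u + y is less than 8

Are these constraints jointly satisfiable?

Satisfiable

The assignment x = 3, y = 5, z = 5, w = 1, v = 3, u = 2 works:
  constraint 2 holds since z - u = 3.
  constraint 6 holds since y - u = 3.
  constraint 11 holds since w - u = -1.
The rest check out directly.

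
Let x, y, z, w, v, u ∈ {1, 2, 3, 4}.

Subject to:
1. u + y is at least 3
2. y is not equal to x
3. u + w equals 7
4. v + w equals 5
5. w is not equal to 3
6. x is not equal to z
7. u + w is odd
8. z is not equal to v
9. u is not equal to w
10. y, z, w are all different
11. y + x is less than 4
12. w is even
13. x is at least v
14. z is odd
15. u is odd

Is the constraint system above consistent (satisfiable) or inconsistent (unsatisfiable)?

Satisfiable

One satisfying assignment is x = 1, y = 2, z = 3, w = 4, v = 1, u = 3.
For the less obvious constraints — constraint 1: u + y = 5; constraint 3: u + w = 7; constraint 4: v + w = 5 — and the others hold by inspection.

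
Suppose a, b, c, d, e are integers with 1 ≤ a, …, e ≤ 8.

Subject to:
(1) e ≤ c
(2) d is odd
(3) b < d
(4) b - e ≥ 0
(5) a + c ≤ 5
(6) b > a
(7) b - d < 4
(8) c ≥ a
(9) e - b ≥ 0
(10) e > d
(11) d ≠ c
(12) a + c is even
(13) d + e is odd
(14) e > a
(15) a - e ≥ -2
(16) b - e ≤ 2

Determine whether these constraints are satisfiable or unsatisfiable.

Constraints 3, 4, and 10 give d < e, e ≤ b, b < d. Chaining: d < e ≤ b < d, which forces d < d — impossible.

Unsatisfiable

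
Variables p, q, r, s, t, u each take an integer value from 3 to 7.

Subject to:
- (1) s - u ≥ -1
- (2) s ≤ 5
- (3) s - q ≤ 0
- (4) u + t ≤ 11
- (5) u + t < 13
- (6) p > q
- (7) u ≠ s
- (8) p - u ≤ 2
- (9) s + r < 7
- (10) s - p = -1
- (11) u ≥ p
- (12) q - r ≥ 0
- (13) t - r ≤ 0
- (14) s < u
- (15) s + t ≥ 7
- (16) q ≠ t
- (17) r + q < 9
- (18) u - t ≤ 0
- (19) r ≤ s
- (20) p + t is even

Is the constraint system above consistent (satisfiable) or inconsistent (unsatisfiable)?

Constraints 6, 11, 12, 13, and 18 give u ≤ t, t ≤ r, r ≤ q, q < p, p ≤ u. Chaining: u ≤ t ≤ r ≤ q < p ≤ u, which forces u < u — impossible.

Unsatisfiable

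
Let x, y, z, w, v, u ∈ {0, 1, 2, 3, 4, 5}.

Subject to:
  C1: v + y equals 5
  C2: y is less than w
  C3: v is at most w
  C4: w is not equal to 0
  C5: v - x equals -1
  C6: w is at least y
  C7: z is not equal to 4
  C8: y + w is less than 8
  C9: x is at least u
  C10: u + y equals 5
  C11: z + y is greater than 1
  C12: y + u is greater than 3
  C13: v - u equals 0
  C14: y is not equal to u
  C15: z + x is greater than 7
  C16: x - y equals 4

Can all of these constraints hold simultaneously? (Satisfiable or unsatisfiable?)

Satisfiable

Setting (x, y, z, w, v, u) = (5, 1, 3, 5, 4, 4) satisfies everything: constraint 1: v + y = 5; constraint 5: v - x = -1, and the others follow.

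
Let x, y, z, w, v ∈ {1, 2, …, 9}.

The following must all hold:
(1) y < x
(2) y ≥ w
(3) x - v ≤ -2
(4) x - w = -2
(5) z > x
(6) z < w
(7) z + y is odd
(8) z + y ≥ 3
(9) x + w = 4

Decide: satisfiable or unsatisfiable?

Unsatisfiable

Constraints 1, 2, 5, and 6 give w ≤ y, y < x, x < z, z < w. Chaining: w ≤ y < x < z < w, which forces w < w — impossible.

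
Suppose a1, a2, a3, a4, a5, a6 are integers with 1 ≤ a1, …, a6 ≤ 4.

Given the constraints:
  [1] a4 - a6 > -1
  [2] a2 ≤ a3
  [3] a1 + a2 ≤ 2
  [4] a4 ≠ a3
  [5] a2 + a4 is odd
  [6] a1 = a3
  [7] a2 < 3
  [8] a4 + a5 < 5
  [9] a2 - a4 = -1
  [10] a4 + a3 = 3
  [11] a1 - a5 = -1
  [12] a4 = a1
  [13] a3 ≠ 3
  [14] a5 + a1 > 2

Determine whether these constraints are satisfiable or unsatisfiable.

Unsatisfiable

From constraints 6 and 12, a4 = a1 = a3, so a4 = a3. But constraint 4 says a4 ≠ a3. Contradiction.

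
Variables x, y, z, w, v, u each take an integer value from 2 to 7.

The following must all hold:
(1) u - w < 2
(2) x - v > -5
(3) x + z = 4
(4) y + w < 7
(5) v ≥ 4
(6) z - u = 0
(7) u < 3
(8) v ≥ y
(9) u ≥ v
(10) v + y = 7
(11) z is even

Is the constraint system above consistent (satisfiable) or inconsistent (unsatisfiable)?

Unsatisfiable

From constraints 5 and 9: u ≥ v and v ≥ 4, so u ≥ 4. From constraint 7: u ≤ 2. But 2 < 4, so no value of u works.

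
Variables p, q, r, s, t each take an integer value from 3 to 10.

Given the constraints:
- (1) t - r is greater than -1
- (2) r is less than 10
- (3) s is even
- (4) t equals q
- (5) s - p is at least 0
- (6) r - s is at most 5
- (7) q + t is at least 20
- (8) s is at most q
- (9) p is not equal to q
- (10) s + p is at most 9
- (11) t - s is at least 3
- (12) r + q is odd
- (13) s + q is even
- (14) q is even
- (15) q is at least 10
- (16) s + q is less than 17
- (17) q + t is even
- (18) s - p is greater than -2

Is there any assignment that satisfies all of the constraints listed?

Satisfiable

Try p = 3, q = 10, r = 9, s = 4, t = 10.
Check constraint 1: t - r = 1; constraint 5: s - p = 1. The remaining constraints are straightforward to verify.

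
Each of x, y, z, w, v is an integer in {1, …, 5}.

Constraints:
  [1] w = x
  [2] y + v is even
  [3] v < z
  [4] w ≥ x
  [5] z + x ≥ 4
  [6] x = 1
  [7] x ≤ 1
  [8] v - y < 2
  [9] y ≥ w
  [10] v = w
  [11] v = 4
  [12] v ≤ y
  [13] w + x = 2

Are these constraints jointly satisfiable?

Unsatisfiable

Constraint 11 fixes v = 4 and constraint 6 fixes x = 1. Constraints 1 and 10 give v = w = x, so v = x. But 4 ≠ 1 — contradiction.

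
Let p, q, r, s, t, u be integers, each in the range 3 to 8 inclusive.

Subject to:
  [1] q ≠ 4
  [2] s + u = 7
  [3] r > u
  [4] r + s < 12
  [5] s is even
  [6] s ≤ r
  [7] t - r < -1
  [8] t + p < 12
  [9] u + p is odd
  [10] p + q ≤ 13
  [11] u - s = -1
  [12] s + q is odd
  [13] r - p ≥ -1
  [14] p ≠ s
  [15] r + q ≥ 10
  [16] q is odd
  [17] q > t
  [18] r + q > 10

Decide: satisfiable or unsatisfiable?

Satisfiable

Take p = 6, q = 7, r = 6, s = 4, t = 3, u = 3. Then constraint 2: s + u = 7; constraint 4: r + s = 10, and every other listed constraint is also met.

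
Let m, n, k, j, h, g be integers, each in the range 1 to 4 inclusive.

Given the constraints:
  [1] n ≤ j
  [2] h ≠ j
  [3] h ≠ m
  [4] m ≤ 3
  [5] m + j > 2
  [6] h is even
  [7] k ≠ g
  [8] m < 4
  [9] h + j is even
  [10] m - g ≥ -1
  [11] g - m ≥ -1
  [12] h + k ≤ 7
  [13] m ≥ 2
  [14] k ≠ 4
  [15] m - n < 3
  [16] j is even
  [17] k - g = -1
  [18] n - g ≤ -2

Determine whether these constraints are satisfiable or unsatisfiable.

Satisfiable

The assignment m = 3, n = 1, k = 3, j = 2, h = 4, g = 4 works:
  constraint 5 holds since m + j = 5.
  constraint 10 holds since m - g = -1.
The rest check out directly.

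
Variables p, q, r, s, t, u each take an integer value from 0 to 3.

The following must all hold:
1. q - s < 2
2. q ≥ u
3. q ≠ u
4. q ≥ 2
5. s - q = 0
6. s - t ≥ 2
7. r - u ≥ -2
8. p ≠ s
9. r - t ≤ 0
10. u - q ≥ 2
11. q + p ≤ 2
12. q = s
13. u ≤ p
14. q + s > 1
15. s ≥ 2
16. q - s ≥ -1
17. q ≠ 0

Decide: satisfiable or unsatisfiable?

Unsatisfiable

Constraints 6, 7, 9, 10, and 16 give t − r ≥ 0, r − u ≥ -2, u − q ≥ 2, q − s ≥ -1, s − t ≥ 2.
Adding all 5 inequalities: the left sides telescope to 0, and the right sides sum to 0 + (-2) + 2 + (-1) + 2 = 1. So 0 ≥ 1, which is false.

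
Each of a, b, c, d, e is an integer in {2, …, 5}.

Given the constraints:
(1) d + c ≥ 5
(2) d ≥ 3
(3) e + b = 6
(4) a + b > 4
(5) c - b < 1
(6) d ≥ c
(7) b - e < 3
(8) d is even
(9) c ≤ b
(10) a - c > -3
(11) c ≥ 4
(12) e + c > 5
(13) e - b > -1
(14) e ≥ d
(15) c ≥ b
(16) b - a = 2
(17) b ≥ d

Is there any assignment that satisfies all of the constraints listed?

Unsatisfiable

From constraints 2 and 14: e ≥ d ≥ 3. From constraints 9 and 11: b ≥ c ≥ 4. Hence e + b ≥ 7. But constraint 3 requires e + b = 6, and 6 < 7. Contradiction.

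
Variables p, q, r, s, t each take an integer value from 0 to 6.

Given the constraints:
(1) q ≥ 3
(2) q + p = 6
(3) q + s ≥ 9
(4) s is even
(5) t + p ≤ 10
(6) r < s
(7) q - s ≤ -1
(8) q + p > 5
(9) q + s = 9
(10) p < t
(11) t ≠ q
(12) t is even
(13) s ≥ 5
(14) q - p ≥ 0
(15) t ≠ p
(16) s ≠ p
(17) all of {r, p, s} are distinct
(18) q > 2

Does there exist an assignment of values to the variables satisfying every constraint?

Satisfiable

Take p = 3, q = 3, r = 4, s = 6, t = 6. Then constraint 2: q + p = 6; constraint 3: q + s = 9, and every other listed constraint is also met.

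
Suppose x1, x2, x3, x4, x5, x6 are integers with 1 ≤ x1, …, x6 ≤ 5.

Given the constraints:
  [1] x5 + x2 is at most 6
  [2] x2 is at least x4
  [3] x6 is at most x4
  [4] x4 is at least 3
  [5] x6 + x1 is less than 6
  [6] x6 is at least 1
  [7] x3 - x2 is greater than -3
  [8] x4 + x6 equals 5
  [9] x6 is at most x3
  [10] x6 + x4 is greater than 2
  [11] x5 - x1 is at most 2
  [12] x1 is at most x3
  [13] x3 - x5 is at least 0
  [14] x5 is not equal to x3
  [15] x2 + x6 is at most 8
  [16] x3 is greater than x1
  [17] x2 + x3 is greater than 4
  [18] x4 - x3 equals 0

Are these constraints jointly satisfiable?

One satisfying assignment is x1 = 2, x2 = 3, x3 = 3, x4 = 3, x5 = 1, x6 = 2.
For the less obvious constraints — constraint 1: x5 + x2 = 4; constraint 5: x6 + x1 = 4; constraint 7: x3 - x2 = 0 — and the others hold by inspection.

Satisfiable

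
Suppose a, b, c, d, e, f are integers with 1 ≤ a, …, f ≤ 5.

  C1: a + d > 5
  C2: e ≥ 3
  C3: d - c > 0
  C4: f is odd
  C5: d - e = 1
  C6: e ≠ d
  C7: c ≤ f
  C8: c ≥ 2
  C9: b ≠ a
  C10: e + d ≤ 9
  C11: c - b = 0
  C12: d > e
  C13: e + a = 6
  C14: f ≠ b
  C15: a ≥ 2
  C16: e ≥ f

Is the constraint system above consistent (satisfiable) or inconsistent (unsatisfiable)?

Satisfiable

Try a = 3, b = 2, c = 2, d = 4, e = 3, f = 3.
Check constraint 1: a + d = 7; constraint 3: d - c = 2. The remaining constraints are straightforward to verify.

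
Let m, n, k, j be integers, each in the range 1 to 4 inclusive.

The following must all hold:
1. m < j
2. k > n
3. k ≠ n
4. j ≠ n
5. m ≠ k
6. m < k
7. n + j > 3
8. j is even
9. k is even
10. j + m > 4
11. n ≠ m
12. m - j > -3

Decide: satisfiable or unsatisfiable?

Satisfiable

The assignment m = 3, n = 1, k = 4, j = 4 works:
  constraint 7 holds since n + j = 5.
  constraint 10 holds since j + m = 7.
The rest check out directly.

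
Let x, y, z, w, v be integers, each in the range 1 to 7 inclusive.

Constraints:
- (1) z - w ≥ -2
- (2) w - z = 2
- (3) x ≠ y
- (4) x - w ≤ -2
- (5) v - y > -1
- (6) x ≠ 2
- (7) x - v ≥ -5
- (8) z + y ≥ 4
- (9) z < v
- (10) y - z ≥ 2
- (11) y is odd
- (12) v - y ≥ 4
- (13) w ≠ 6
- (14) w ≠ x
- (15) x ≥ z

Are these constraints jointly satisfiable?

Unsatisfiable

Constraints 1, 4, 7, 10, and 12 give x − v ≥ -5, v − y ≥ 4, y − z ≥ 2, z − w ≥ -2, w − x ≥ 2.
Adding all 5 inequalities: the left sides telescope to 0, and the right sides sum to (-5) + 4 + 2 + (-2) + 2 = 1. So 0 ≥ 1, which is false.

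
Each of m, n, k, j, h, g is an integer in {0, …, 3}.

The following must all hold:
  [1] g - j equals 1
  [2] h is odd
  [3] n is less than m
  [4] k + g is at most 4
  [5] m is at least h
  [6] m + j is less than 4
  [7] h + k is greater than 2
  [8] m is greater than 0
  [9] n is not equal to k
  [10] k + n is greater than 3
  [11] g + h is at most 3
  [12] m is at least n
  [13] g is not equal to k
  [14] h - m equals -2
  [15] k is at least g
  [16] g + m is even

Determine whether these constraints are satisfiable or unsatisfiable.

Satisfiable

Take m = 3, n = 1, k = 3, j = 0, h = 1, g = 1. Then constraint 1: g - j = 1; constraint 4: k + g = 4; constraint 6: m + j = 3, and every other listed constraint is also met.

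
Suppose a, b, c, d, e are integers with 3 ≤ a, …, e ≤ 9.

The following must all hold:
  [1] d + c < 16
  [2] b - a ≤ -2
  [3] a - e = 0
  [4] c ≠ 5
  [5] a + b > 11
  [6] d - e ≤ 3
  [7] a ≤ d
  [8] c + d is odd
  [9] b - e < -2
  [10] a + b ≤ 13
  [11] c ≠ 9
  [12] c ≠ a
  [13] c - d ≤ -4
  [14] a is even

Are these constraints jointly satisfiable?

Satisfiable

One satisfying assignment is a = 8, b = 4, c = 4, d = 9, e = 8.
For the less obvious constraints — constraint 1: d + c = 13; constraint 2: b - a = -4 — and the others hold by inspection.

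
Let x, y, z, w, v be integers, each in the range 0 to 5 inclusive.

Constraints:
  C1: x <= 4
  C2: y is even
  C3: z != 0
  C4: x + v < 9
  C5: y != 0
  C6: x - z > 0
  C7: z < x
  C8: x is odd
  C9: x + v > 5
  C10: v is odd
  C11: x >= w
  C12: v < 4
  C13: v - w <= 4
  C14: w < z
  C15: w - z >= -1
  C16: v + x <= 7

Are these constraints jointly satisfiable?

Try x = 3, y = 4, z = 2, w = 1, v = 3.
Check constraint 4: x + v = 6; constraint 6: x - z = 1. The remaining constraints are straightforward to verify.

Satisfiable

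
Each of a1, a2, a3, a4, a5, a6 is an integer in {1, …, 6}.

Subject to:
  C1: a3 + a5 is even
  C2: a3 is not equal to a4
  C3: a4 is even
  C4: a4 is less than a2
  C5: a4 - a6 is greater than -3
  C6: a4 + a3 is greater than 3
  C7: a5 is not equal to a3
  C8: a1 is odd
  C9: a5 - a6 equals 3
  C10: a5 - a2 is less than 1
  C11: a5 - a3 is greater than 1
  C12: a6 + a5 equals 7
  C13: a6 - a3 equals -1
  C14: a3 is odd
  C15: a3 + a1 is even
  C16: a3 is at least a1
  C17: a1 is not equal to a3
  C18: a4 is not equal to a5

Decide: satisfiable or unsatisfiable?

Try a1 = 1, a2 = 6, a3 = 3, a4 = 2, a5 = 5, a6 = 2.
Check constraint 5: a4 - a6 = 0; constraint 6: a4 + a3 = 5. The remaining constraints are straightforward to verify.

Satisfiable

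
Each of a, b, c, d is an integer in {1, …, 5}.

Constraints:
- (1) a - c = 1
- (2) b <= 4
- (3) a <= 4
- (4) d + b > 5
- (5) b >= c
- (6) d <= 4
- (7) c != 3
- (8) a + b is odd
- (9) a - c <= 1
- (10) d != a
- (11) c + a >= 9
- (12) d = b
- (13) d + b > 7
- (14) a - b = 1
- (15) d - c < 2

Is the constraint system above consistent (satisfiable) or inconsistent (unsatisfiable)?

From constraints 2 and 5: c ≤ b ≤ 4. From constraint 3: a ≤ 4. Hence c + a ≤ 8. But constraint 11 requires c + a ≥ 9, and 9 > 8. Contradiction.

Unsatisfiable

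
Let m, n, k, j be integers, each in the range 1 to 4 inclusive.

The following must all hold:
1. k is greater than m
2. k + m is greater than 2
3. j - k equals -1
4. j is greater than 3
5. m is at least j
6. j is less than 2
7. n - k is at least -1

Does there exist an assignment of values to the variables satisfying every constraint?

From constraint 4: j ≥ 4. From constraint 6: j ≤ 1. But 1 < 4, so no value of j works.

Unsatisfiable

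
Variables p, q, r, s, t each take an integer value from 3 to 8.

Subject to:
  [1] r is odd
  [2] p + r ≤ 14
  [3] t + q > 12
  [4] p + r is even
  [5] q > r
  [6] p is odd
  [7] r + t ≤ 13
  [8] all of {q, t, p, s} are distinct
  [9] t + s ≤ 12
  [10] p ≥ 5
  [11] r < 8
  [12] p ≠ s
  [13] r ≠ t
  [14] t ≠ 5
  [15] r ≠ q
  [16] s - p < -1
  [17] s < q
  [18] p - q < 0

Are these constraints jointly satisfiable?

Satisfiable

One satisfying assignment is p = 7, q = 8, r = 5, s = 3, t = 6.
For the less obvious constraints — constraint 2: p + r = 12; constraint 3: t + q = 14; constraint 7: r + t = 11 — and the others hold by inspection.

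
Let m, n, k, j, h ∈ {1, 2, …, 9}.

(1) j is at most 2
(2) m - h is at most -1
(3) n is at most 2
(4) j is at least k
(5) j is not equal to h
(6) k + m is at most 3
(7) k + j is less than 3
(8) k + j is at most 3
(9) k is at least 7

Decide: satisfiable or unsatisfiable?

From constraint 9: k ≥ 7. From constraints 1 and 4: k ≤ j and j ≤ 2, so k ≤ 2. But 2 < 7, so no value of k works.

Unsatisfiable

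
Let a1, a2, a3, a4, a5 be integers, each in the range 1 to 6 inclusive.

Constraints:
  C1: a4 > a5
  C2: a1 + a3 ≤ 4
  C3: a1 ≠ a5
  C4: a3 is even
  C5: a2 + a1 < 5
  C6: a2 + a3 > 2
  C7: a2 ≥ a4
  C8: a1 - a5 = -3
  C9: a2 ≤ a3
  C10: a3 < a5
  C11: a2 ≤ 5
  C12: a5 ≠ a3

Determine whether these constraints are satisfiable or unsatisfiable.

Constraints 1, 7, 9, and 10 give a5 < a4, a4 ≤ a2, a2 ≤ a3, a3 < a5. Chaining: a5 < a4 ≤ a2 ≤ a3 < a5, which forces a5 < a5 — impossible.

Unsatisfiable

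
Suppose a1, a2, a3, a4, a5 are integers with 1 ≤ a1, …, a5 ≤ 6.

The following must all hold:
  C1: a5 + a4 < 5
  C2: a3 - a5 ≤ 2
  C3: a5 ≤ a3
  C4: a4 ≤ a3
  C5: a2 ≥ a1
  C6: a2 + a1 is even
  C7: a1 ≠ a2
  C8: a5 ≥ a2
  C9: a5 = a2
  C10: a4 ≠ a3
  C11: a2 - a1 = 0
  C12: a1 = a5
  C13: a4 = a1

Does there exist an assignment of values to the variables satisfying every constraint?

From constraints 9 and 12, a1 = a5 = a2, so a1 = a2. But constraint 7 says a1 ≠ a2. Contradiction.

Unsatisfiable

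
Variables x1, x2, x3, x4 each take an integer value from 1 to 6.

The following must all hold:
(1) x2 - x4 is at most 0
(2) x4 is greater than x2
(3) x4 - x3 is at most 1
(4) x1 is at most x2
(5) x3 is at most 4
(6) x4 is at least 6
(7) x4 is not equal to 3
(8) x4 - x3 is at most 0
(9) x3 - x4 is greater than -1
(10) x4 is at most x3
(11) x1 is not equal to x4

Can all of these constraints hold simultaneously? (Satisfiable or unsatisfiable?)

Unsatisfiable

From constraints 6 and 10: x3 ≥ x4 and x4 ≥ 6, so x3 ≥ 6. From constraint 5: x3 ≤ 4. But 4 < 6, so no value of x3 works.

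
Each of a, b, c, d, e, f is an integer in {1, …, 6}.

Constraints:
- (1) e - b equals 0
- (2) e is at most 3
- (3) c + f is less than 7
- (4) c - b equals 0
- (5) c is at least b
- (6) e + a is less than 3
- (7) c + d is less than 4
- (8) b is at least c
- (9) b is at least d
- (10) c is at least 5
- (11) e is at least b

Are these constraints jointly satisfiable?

From constraints 8 and 10: b ≥ c and c ≥ 5, so b ≥ 5. From constraints 2 and 11: b ≤ e and e ≤ 3, so b ≤ 3. But 3 < 5, so no value of b works.

Unsatisfiable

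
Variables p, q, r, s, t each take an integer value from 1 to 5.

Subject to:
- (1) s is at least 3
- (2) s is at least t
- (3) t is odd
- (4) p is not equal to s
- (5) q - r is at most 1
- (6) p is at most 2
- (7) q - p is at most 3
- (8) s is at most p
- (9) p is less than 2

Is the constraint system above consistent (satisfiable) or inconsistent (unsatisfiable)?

From constraint 1: s ≥ 3. From constraints 6 and 8: s ≤ p and p ≤ 2, so s ≤ 2. But 2 < 3, so no value of s works.

Unsatisfiable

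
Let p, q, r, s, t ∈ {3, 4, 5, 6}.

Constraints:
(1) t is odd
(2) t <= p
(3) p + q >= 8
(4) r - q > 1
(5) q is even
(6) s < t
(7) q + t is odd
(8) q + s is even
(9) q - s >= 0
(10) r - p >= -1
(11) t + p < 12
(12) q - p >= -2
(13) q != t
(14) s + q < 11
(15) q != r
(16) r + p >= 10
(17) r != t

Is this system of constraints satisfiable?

Take p = 5, q = 4, r = 6, s = 4, t = 5. Then constraint 3: p + q = 9; constraint 4: r - q = 2; constraint 9: q - s = 0, and every other listed constraint is also met.

Satisfiable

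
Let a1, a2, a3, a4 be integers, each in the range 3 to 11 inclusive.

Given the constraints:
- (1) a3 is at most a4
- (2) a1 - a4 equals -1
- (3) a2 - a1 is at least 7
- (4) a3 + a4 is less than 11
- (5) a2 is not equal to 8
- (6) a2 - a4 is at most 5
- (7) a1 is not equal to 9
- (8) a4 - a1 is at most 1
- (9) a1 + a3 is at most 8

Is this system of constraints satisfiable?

Unsatisfiable

Constraints 3, 6, and 8 give a2 − a1 ≥ 7, a1 − a4 ≥ -1, a4 − a2 ≥ -5.
Adding all 3 inequalities: the left sides telescope to 0, and the right sides sum to 7 + (-1) + (-5) = 1. So 0 ≥ 1, which is false.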